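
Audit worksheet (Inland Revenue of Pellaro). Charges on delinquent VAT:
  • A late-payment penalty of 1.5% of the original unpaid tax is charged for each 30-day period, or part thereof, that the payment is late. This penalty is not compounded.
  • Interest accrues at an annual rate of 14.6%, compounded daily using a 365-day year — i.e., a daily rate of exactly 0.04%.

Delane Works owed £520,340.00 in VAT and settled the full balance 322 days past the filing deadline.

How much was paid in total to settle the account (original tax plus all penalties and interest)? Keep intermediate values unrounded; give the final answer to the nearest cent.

Penalty periods: ⌈322/30⌉ = 11; penalty = 11 × 1.5% × £520,340.00 = £85,856.10
Interest: £520,340.00 × ((1 + 0.0004)^322 − 1) = £520,340.00 × 0.13743332… = £71,512.0517…
Total = £520,340.00 + £85,856.1000 + £71,512.0517… = £677,708.15

£677,708.15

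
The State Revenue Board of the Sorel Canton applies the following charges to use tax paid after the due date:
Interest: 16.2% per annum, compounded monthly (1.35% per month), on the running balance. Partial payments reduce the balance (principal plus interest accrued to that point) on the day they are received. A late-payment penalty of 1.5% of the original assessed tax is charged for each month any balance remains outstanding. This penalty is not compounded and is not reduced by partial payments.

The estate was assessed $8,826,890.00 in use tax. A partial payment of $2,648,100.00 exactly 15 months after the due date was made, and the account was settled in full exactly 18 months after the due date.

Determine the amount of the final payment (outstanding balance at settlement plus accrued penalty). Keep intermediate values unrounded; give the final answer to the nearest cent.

Balance at month 15: $8,826,890.0000 × (1 + 0.0135)^15 = $10,793,542.5993…
After $2,648,100.00 payment: $10,793,542.5993… − $2,648,100.00 = $8,145,442.5993…
Balance at month 18: $8,145,442.5993… × (1 + 0.0135)^3 = $8,479,806.5862…
Penalty: 18 × 1.5% × $8,826,890.00 = $2,383,260.30
Final settlement = outstanding balance + penalty = $8,479,806.5862… + $2,383,260.30 = $10,863,066.89

$10,863,066.89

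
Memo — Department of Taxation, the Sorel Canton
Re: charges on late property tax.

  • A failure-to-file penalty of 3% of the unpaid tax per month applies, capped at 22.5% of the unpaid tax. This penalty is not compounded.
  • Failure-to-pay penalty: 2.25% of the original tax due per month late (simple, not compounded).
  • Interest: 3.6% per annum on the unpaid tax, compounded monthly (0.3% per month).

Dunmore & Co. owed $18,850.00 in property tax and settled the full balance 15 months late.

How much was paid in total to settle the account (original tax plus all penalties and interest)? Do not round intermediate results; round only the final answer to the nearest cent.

$30,319.42

Failure-to-file: 15 × 3% × $18,850.00 = $8,482.50, capped at 22.5% × $18,850.00 = $4,241.25
Failure-to-pay penalty = 2.25% × $18,850.00 × 15 mo = $6,361.88…
Interest: $18,850.00 × ((1 + 0.003)^15 − 1) = $18,850.00 × 0.0459574… = $866.2969…
Total = $18,850.00 + $10,603.1250 + $866.2969… = $30,319.42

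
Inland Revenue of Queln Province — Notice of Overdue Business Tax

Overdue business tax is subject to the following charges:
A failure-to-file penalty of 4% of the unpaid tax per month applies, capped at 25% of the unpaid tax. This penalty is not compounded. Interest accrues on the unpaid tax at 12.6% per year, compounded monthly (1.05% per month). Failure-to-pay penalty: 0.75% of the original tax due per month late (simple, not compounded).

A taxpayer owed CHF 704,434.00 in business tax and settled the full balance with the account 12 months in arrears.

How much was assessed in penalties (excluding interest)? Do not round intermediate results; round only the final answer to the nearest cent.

CHF 239,507.56

Failure-to-file: 12 × 4% × CHF 704,434.00 = CHF 338,128.32, capped at 25% × CHF 704,434.00 = CHF 176,108.50
Failure-to-pay penalty: 12 × 0.75% × CHF 704,434.00 = CHF 63,399.06
Total penalty = CHF 176,108.50 + CHF 63,399.06 = CHF 239,507.56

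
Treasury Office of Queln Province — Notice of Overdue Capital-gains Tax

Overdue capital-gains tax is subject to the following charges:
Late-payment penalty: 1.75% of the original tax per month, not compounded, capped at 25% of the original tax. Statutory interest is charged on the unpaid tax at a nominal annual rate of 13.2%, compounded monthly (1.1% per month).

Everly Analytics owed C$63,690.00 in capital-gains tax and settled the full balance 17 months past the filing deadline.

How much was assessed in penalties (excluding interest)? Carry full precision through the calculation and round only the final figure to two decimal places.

C$15,922.50

Penalty (uncapped): 17 × 1.75% × C$63,690.00 = C$18,947.78…; cap = 25% × C$63,690.00 = C$15,922.50 → penalty = C$15,922.50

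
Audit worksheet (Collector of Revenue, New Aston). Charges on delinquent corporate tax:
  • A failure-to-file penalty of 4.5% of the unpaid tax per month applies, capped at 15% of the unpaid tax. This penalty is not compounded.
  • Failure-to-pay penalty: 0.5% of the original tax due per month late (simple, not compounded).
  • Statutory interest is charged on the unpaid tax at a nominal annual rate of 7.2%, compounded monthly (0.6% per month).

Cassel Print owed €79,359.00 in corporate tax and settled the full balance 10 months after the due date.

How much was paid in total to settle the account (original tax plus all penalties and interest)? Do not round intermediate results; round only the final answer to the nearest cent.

€100,122.98

Failure-to-file: 10 × 4.5% × €79,359.00 = €35,711.55, capped at 15% × €79,359.00 = €11,903.85
Failure-to-pay penalty = 0.5% × €79,359.00 × 10 mo = €3,967.95
Interest: €79,359.00 × ((1 + 0.006)^10 − 1) = €79,359.00 × 0.0616462… = €4,892.1803…
Total = €79,359.00 + €15,871.8000 + €4,892.1803… = €100,122.98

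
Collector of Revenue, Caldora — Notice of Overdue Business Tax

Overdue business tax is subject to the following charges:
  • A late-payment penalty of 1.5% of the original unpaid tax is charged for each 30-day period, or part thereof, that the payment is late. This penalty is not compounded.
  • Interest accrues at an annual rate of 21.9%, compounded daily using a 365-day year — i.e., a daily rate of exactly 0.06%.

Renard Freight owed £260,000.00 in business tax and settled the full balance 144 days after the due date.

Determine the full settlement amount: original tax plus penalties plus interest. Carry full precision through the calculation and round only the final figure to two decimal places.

£302,955.66

Penalty periods: ⌈144/30⌉ = 5; penalty = 5 × 1.5% × £260,000.00 = £19,500.00
Interest: £260,000.00 × ((1 + 0.0006)^144 − 1) = £260,000.00 × 0.09021409… = £23,455.6636…
Total = £260,000.00 + £19,500.0000 + £23,455.6636… = £302,955.66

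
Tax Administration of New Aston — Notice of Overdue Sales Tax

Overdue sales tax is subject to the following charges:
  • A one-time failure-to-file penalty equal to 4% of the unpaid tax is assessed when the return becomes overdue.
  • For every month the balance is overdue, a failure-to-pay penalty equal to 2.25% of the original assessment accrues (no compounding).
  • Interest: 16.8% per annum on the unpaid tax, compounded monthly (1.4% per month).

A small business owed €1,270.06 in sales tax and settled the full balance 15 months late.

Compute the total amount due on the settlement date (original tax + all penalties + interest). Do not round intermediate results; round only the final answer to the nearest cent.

Failure-to-file penalty: 4% × €1,270.06 = €50.80…
Failure-to-pay penalty: 15 × 2.25% × €1,270.06 = €428.65…
Interest: €1,270.06 × ((1 + 0.014)^15 − 1) = €1,270.06 × 0.2318826… = €294.5048…
Total = €1,270.06 + €479.4477… + €294.5048… = €2,044.01

€2,044.01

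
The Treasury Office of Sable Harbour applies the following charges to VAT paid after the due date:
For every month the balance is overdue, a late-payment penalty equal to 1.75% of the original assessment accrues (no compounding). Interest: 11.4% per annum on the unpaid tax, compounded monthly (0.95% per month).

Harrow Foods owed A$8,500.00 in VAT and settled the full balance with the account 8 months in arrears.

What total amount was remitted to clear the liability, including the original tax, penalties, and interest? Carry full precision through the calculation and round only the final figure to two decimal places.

Late-payment penalty: 8 × 1.75% × A$8,500.00 = A$1,190.00
Interest: A$8,500.00 × ((1 + 0.0095)^8 − 1) = A$8,500.00 × 0.0785756… = A$667.8925…
Total = A$8,500.00 + A$1,190.0000 + A$667.8925… = A$10,357.89

A$10,357.89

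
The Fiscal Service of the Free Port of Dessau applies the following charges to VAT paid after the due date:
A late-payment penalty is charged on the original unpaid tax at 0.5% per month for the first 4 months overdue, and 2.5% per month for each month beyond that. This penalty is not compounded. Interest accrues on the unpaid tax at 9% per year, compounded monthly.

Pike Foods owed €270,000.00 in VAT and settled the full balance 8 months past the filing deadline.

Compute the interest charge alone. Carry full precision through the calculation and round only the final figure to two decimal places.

€16,631.69

Interest (9%/yr ÷ 12 = 0.75%/month): €270,000.00 × ((1 + 0.0075)^8 − 1) = €16,631.6889…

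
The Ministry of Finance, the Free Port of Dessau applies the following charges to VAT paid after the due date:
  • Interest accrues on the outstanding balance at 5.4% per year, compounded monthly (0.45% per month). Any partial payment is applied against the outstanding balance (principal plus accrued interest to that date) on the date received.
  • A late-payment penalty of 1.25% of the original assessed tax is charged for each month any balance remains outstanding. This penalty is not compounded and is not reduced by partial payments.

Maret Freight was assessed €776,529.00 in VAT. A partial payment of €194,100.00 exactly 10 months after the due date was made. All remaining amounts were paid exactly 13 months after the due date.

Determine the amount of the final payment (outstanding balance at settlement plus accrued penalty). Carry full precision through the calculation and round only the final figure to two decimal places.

Balance at month 10: €776,529.0000 × (1 + 0.0045)^10 = €812,188.9756…
After €194,100.00 payment: €812,188.9756… − €194,100.00 = €618,088.9756…
Balance at month 13: €618,088.9756… × (1 + 0.0045)^3 = €626,470.7820…
Penalty: 13 × 1.25% × €776,529.00 = €126,185.96…
Final settlement = outstanding balance + penalty = €626,470.7820… + €126,185.96… = €752,656.74

€752,656.74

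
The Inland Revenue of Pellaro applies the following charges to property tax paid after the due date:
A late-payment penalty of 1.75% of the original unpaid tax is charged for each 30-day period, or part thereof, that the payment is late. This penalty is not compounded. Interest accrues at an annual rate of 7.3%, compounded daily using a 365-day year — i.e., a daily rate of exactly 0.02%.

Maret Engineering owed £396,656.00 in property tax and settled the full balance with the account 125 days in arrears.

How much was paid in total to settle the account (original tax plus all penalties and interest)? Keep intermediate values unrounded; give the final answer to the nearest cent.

Penalty periods: ⌈125/30⌉ = 5; penalty = 5 × 1.75% × £396,656.00 = £34,707.40
Interest: £396,656.00 × ((1 + 0.0002)^125 − 1) = £396,656.00 × 0.02531256… = £10,040.3778…
Total = £396,656.00 + £34,707.4000 + £10,040.3778… = £441,403.78

£441,403.78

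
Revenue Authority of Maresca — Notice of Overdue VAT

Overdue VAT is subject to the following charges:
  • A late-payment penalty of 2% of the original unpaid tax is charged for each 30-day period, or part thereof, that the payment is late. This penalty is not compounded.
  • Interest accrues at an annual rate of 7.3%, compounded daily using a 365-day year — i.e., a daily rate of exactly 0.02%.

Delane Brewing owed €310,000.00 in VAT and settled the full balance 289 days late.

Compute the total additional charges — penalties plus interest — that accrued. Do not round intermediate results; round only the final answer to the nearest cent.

€80,444.05

Penalty periods: ⌈289/30⌉ = 10; penalty = 10 × 2% × €310,000.00 = €62,000.00
Interest: €310,000.00 × ((1 + 0.0002)^289 − 1) = €310,000.00 × 0.05949695… = €18,444.0548…
Penalties + interest = €62,000.0000 + €18,444.0548… = €80,444.05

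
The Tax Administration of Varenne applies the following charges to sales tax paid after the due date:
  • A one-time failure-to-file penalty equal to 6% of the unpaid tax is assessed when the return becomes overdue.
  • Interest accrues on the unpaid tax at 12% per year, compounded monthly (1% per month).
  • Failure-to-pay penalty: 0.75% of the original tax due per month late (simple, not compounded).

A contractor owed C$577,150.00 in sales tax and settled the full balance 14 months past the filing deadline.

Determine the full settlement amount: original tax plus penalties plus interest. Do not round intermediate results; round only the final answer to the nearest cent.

Failure-to-file penalty: 6% × C$577,150.00 = C$34,629.00
Failure-to-pay penalty = 0.75% × C$577,150.00 × 14 mo = C$60,600.75
Interest: C$577,150.00 × ((1 + 0.01)^14 − 1) = C$577,150.00 × 0.1494742… = C$86,269.0422…
Total = C$577,150.00 + C$95,229.7500 + C$86,269.0422… = C$758,648.79

C$758,648.79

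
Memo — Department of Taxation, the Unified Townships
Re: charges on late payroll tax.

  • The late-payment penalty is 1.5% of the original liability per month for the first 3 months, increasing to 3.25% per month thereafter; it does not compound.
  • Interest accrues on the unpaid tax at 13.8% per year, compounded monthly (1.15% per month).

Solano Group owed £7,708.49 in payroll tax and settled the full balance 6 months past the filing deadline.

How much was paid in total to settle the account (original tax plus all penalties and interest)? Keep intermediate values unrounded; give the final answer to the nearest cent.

Penalty, months 1–3: 3 × 1.5% × £7,708.49 = £346.88…
Penalty, months 4–6: 3 × 3.25% × £7,708.49 = £751.58…
Interest: £7,708.49 × ((1 + 0.0115)^6 − 1) = £7,708.49 × 0.0710144… = £547.4140…
Total = £7,708.49 + £1,098.4598… + £547.4140… = £9,354.36

£9,354.36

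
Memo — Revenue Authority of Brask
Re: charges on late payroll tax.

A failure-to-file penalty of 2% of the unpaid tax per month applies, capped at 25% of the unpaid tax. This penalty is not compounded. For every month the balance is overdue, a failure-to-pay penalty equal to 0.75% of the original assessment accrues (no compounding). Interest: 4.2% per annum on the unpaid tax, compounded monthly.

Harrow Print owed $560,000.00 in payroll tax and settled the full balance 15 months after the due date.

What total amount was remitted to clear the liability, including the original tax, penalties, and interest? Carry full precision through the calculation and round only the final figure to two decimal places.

Failure-to-file: 15 × 2% × $560,000.00 = $168,000.00, capped at 25% × $560,000.00 = $140,000.00
Failure-to-pay penalty = 0.75% × $560,000.00 × 15 mo = $63,000.00
Interest (4.2%/yr ÷ 12 = 0.35%/month): $560,000.00 × ((1 + 0.0035)^15 − 1) = $30,131.3401…
Total = $560,000.00 + $203,000.0000 + $30,131.3401… = $793,131.34

$793,131.34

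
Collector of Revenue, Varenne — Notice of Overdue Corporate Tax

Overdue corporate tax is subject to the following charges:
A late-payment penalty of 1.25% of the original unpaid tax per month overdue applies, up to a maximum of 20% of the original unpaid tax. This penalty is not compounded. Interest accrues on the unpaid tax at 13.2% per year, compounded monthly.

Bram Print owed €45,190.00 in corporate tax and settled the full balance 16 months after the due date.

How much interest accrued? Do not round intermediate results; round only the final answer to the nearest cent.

Interest (13.2%/yr ÷ 12 = 1.1%/month): €45,190.00 × ((1 + 0.011)^16 − 1) = €8,644.5182…

€8,644.52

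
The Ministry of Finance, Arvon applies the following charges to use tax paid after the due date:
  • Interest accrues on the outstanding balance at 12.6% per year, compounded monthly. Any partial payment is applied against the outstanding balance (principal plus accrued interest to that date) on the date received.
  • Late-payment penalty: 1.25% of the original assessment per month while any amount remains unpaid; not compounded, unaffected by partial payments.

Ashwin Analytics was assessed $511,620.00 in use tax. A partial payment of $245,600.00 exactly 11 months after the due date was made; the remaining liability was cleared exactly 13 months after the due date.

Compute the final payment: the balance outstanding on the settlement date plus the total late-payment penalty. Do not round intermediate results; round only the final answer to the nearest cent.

Monthly rate = 12.6% ÷ 12 = 1.05%
Balance at month 11: $511,620.0000 × (1 + 0.0105)^11 = $573,914.2520…
After $245,600.00 payment: $573,914.2520… − $245,600.00 = $328,314.2520…
Balance at month 13: $328,314.2520… × (1 + 0.0105)^2 = $335,245.0480…
Penalty: 13 × 1.25% × $511,620.00 = $83,138.25
Final settlement = outstanding balance + penalty = $335,245.0480… + $83,138.25 = $418,383.30

$418,383.30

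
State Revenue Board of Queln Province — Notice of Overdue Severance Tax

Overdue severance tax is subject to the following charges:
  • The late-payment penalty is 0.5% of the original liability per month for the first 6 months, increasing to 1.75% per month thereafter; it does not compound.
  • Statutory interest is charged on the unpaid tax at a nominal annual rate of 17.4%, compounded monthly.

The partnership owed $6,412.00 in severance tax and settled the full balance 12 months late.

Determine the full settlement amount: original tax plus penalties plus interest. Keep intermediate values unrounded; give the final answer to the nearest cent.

$8,486.73

Penalty, months 1–6: 6 × 0.5% × $6,412.00 = $192.36
Penalty, months 7–12: 6 × 1.75% × $6,412.00 = $673.26
Interest (17.4%/yr ÷ 12 = 1.45%/month): $6,412.00 × ((1 + 0.0145)^12 − 1) = $1,209.1082…
Total = $6,412.00 + $865.6200 + $1,209.1082… = $8,486.73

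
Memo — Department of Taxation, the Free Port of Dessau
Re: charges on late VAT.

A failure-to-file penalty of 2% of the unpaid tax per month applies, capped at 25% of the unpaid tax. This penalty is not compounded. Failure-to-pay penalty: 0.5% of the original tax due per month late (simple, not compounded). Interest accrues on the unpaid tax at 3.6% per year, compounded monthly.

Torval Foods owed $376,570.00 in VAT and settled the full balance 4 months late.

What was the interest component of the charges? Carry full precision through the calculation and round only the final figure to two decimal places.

Interest (3.6%/yr ÷ 12 = 0.3%/month): $376,570.00 × ((1 + 0.003)^4 − 1) = $4,539.2155…

$4,539.22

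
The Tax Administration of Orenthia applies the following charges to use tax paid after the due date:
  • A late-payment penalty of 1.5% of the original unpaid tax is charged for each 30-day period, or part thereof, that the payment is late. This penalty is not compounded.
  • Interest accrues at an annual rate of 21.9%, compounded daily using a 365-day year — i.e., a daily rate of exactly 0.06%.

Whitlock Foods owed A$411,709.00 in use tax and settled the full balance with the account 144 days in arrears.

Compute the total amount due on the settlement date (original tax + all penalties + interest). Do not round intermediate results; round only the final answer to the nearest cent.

Penalty periods: ⌈144/30⌉ = 5; penalty = 5 × 1.5% × A$411,709.00 = A$30,878.18…
Interest: A$411,709.00 × ((1 + 0.0006)^144 − 1) = A$411,709.00 × 0.09021409… = A$37,141.9530…
Total = A$411,709.00 + A$30,878.1750 + A$37,141.9530… = A$479,729.13

A$479,729.13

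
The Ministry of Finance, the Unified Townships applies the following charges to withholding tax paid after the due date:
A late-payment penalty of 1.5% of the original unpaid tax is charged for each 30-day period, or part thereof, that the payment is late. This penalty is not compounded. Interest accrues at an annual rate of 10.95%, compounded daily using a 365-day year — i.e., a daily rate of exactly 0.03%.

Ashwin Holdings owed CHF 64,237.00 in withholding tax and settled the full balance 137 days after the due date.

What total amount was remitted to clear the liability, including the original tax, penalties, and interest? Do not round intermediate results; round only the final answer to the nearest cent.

CHF 71,749.51

Penalty periods: ⌈137/30⌉ = 5; penalty = 5 × 1.5% × CHF 64,237.00 = CHF 4,817.78…
Interest: CHF 64,237.00 × ((1 + 0.0003)^137 − 1) = CHF 64,237.00 × 0.04194987… = CHF 2,694.7340…
Total = CHF 64,237.00 + CHF 4,817.7750 + CHF 2,694.7340… = CHF 71,749.51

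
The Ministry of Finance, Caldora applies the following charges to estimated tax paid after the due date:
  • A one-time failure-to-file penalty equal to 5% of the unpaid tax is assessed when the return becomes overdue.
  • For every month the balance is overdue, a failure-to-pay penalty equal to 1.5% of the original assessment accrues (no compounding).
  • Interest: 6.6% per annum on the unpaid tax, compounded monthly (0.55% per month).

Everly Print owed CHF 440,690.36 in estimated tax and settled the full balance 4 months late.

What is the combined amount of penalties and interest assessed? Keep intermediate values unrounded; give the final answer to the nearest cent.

Failure-to-file penalty: 5% × CHF 440,690.36 = CHF 22,034.52…
Failure-to-pay penalty: 4 × 1.5% × CHF 440,690.36 = CHF 26,441.42…
Interest: CHF 440,690.36 × ((1 + 0.0055)^4 − 1) = CHF 440,690.36 × 0.0221822… = CHF 9,775.4669…
Penalties + interest = CHF 48,475.9396 + CHF 9,775.4669… = CHF 58,251.41

CHF 58,251.41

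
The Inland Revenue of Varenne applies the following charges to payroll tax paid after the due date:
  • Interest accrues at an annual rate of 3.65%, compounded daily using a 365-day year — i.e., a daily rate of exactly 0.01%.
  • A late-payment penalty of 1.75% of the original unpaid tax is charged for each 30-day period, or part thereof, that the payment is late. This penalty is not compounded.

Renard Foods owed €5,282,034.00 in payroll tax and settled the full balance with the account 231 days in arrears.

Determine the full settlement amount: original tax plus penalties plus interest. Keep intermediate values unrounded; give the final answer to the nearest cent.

€6,144,947.69

Penalty periods: ⌈231/30⌉ = 8; penalty = 8 × 1.75% × €5,282,034.00 = €739,484.76
Interest: €5,282,034.00 × ((1 + 0.0001)^231 − 1) = €5,282,034.00 × 0.02336769… = €123,428.9299…
Total = €5,282,034.00 + €739,484.7600 + €123,428.9299… = €6,144,947.69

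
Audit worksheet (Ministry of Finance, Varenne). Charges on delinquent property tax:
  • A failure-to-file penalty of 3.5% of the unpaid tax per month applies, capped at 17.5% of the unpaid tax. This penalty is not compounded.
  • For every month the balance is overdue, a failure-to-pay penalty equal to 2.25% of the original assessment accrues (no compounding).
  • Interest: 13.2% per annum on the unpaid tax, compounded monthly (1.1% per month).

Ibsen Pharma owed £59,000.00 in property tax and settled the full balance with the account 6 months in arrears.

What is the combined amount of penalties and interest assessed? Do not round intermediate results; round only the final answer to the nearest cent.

Failure-to-file: 6 × 3.5% × £59,000.00 = £12,390.00, capped at 17.5% × £59,000.00 = £10,325.00
Failure-to-pay penalty = 2.25% × £59,000.00 × 6 mo = £7,965.00
Interest: £59,000.00 × ((1 + 0.011)^6 − 1) = £59,000.00 × 0.0678418… = £4,002.6686…
Penalties + interest = £18,290.0000 + £4,002.6686… = £22,292.67

£22,292.67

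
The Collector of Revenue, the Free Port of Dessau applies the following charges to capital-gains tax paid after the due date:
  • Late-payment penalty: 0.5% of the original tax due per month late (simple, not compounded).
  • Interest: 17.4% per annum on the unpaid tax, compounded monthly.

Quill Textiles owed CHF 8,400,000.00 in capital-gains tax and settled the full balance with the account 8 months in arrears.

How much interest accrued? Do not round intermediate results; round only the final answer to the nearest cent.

Interest (17.4%/yr ÷ 12 = 1.45%/month): CHF 8,400,000.00 × ((1 + 0.0145)^8 − 1) = CHF 1,025,311.1695…

CHF 1,025,311.17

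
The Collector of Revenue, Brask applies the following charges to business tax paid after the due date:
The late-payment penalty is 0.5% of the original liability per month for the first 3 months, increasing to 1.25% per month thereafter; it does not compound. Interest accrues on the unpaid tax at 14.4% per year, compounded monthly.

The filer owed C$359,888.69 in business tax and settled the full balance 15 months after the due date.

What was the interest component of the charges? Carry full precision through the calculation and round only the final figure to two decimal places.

C$70,514.90

Interest (14.4%/yr ÷ 12 = 1.2%/month): C$359,888.69 × ((1 + 0.012)^15 − 1) = C$70,514.9010…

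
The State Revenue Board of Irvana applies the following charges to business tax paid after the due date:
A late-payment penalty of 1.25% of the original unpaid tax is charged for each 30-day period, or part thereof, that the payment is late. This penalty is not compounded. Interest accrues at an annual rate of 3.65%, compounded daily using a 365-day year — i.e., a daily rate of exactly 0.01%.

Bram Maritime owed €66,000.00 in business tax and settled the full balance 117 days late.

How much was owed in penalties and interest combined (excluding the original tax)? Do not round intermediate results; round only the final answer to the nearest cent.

€4,076.70

Penalty periods: ⌈117/30⌉ = 4; penalty = 4 × 1.25% × €66,000.00 = €3,300.00
Interest: €66,000.00 × ((1 + 0.0001)^117 − 1) = €66,000.00 × 0.01176812… = €776.6960…
Penalties + interest = €3,300.0000 + €776.6960… = €4,076.70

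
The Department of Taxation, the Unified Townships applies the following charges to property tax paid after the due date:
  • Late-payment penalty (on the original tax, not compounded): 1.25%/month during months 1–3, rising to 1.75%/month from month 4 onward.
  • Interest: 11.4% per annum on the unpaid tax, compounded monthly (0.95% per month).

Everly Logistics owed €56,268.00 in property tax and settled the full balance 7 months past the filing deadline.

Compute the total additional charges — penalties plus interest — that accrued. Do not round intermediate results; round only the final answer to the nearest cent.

€9,898.98

Penalty, months 1–3: 3 × 1.25% × €56,268.00 = €2,110.05
Penalty, months 4–7: 4 × 1.75% × €56,268.00 = €3,938.76
Interest: €56,268.00 × ((1 + 0.0095)^7 − 1) = €56,268.00 × 0.0684255… = €3,850.1686…
Penalties + interest = €6,048.8100 + €3,850.1686… = €9,898.98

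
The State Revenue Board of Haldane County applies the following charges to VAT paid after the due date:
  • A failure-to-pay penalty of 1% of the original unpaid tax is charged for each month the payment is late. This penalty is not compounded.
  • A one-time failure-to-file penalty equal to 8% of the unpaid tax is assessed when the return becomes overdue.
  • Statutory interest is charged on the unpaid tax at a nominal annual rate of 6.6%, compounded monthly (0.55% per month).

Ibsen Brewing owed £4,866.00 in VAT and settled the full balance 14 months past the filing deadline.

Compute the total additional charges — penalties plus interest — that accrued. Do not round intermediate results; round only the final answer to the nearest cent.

£1,458.90

Failure-to-file penalty: 8% × £4,866.00 = £389.28
Failure-to-pay penalty: 14 × 1% × £4,866.00 = £681.24
Interest: £4,866.00 × ((1 + 0.0055)^14 − 1) = £4,866.00 × 0.0798142… = £388.3761…
Penalties + interest = £1,070.5200 + £388.3761… = £1,458.90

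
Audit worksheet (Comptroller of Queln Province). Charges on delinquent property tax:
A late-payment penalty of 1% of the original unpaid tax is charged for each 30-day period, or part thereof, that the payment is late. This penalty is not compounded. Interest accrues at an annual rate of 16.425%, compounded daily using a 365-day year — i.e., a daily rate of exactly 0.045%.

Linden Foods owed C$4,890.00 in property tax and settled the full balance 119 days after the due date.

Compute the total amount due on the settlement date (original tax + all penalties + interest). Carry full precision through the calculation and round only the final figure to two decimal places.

C$5,354.54

Penalty periods: ⌈119/30⌉ = 4; penalty = 4 × 1% × C$4,890.00 = C$195.60
Interest: C$4,890.00 × ((1 + 0.00045)^119 − 1) = C$4,890.00 × 0.05499703… = C$268.9355…
Total = C$4,890.00 + C$195.6000 + C$268.9355… = C$5,354.54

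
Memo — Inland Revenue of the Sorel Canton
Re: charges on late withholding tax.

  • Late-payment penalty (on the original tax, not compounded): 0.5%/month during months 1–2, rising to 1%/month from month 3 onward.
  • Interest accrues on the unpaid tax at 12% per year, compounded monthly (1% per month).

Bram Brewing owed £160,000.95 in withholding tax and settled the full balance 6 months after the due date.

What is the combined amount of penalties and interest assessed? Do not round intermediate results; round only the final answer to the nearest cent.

Penalty, months 1–2: 2 × 0.5% × £160,000.95 = £1,600.01…
Penalty, months 3–6: 4 × 1% × £160,000.95 = £6,400.04…
Interest: £160,000.95 × ((1 + 0.01)^6 − 1) = £160,000.95 × 0.0615202… = £9,843.2825…
Penalties + interest = £8,000.0475 + £9,843.2825… = £17,843.33

£17,843.33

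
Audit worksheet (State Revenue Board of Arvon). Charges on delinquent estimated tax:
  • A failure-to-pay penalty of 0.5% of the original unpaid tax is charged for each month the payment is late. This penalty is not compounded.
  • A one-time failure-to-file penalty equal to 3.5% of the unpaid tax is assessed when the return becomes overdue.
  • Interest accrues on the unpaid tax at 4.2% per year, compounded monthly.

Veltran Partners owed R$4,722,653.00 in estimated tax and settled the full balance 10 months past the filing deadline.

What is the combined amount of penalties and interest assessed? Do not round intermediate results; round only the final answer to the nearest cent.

R$569,346.17

Failure-to-file penalty: 3.5% × R$4,722,653.00 = R$165,292.86…
Failure-to-pay penalty: 10 × 0.5% × R$4,722,653.00 = R$236,132.65
Interest (4.2%/yr ÷ 12 = 0.35%/month): R$4,722,653.00 × ((1 + 0.0035)^10 − 1) = R$167,920.6650…
Penalties + interest = R$401,425.5050 + R$167,920.6650… = R$569,346.17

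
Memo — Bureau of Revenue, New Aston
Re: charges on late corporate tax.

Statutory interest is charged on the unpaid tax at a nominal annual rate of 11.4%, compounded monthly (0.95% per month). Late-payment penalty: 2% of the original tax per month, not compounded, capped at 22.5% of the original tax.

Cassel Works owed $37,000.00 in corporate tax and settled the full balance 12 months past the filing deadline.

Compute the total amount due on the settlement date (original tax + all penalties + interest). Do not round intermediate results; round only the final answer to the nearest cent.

$49,770.52

Penalty (uncapped): 12 × 2% × $37,000.00 = $8,880.00; cap = 22.5% × $37,000.00 = $8,325.00 → penalty = $8,325.00
Interest: $37,000.00 × ((1 + 0.0095)^12 − 1) = $37,000.00 × 0.1201492… = $4,445.5210…
Total = $37,000.00 + $8,325.0000 + $4,445.5210… = $49,770.52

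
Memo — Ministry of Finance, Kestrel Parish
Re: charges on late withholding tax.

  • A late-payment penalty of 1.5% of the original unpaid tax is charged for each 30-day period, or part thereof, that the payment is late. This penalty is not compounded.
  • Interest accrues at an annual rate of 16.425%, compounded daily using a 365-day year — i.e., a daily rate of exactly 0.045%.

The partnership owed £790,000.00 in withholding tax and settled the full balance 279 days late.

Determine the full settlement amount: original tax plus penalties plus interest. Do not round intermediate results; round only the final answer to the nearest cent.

Penalty periods: ⌈279/30⌉ = 10; penalty = 10 × 1.5% × £790,000.00 = £118,500.00
Interest: £790,000.00 × ((1 + 0.00045)^279 − 1) = £790,000.00 × 0.13373984… = £105,654.4725…
Total = £790,000.00 + £118,500.0000 + £105,654.4725… = £1,014,154.47

£1,014,154.47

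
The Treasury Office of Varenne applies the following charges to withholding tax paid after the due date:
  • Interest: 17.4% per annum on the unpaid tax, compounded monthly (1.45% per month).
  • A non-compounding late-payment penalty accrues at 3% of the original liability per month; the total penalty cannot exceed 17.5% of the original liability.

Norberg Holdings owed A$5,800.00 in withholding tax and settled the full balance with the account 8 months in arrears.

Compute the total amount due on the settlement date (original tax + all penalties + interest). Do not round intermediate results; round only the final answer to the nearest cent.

A$7,522.95

Penalty (uncapped): 8 × 3% × A$5,800.00 = A$1,392.00; cap = 17.5% × A$5,800.00 = A$1,015.00 → penalty = A$1,015.00
Interest: A$5,800.00 × ((1 + 0.0145)^8 − 1) = A$5,800.00 × 0.1220609… = A$707.9530…
Total = A$5,800.00 + A$1,015.0000 + A$707.9530… = A$7,522.95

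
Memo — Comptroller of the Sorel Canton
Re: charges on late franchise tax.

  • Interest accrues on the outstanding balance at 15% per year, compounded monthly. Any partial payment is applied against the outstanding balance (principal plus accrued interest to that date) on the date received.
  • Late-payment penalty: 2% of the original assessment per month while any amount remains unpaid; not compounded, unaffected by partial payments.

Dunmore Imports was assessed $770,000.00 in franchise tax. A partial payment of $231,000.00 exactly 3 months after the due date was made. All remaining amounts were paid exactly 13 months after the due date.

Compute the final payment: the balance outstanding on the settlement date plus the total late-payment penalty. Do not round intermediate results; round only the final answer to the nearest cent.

Monthly rate = 15% ÷ 12 = 1.25%
Balance at month 3: $770,000.0000 × (1 + 0.0125)^3 = $799,237.4414…
After $231,000.00 payment: $799,237.4414… − $231,000.00 = $568,237.4414…
Balance at month 13: $568,237.4414… × (1 + 0.0125)^10 = $643,398.6792…
Penalty: 13 × 2% × $770,000.00 = $200,200.00
Final settlement = outstanding balance + penalty = $643,398.6792… + $200,200.00 = $843,598.68

$843,598.68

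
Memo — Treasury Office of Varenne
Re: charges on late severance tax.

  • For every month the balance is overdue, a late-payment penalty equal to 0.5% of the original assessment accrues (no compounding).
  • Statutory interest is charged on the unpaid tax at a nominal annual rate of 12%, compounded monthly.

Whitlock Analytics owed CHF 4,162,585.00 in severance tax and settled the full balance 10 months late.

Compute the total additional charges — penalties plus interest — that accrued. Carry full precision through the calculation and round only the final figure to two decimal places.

Late-payment penalty: 10 × 0.5% × CHF 4,162,585.00 = CHF 208,129.25
Interest (12%/yr ÷ 12 = 1%/month): CHF 4,162,585.00 × ((1 + 0.01)^10 − 1) = CHF 435,498.4899…
Penalties + interest = CHF 208,129.2500 + CHF 435,498.4899… = CHF 643,627.74

CHF 643,627.74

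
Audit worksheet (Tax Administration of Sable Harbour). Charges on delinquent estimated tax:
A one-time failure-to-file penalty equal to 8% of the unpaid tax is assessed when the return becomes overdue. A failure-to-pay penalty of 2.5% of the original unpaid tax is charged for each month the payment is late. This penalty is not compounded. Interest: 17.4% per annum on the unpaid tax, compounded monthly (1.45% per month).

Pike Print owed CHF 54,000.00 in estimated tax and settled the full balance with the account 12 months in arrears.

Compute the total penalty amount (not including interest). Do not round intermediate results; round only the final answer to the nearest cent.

CHF 20,520.00

Failure-to-file penalty: 8% × CHF 54,000.00 = CHF 4,320.00
Failure-to-pay penalty: 12 × 2.5% × CHF 54,000.00 = CHF 16,200.00
Total penalty = CHF 4,320.00 + CHF 16,200.00 = CHF 20,520.00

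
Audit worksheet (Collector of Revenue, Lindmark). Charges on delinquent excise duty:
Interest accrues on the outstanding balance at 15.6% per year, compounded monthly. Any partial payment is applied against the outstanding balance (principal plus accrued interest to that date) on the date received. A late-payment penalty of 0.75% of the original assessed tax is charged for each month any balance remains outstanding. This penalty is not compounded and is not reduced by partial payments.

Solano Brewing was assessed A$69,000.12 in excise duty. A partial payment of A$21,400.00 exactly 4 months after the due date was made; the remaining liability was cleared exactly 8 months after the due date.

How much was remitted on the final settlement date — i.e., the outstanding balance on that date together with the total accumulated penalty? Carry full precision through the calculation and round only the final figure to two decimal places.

A$58,116.59

Monthly rate = 15.6% ÷ 12 = 1.3%
Balance at month 4: A$69,000.1200 × (1 + 0.013)^4 = A$72,658.7007…
After A$21,400.00 payment: A$72,658.7007… − A$21,400.00 = A$51,258.7007…
Balance at month 8: A$51,258.7007… × (1 + 0.013)^4 = A$53,976.5814…
Penalty: 8 × 0.75% × A$69,000.12 = A$4,140.01…
Final settlement = outstanding balance + penalty = A$53,976.5814… + A$4,140.01… = A$58,116.59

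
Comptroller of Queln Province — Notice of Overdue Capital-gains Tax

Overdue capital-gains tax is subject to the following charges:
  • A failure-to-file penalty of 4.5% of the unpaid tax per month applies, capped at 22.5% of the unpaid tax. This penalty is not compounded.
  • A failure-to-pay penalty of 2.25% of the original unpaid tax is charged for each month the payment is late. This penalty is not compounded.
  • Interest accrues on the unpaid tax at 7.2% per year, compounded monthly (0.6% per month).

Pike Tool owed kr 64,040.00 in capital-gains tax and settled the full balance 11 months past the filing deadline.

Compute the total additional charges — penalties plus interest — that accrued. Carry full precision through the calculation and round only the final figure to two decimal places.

kr 34,614.65

Failure-to-file: 11 × 4.5% × kr 64,040.00 = kr 31,699.80, capped at 22.5% × kr 64,040.00 = kr 14,409.00
Failure-to-pay penalty = 2.25% × kr 64,040.00 × 11 mo = kr 15,849.90
Interest: kr 64,040.00 × ((1 + 0.006)^11 − 1) = kr 64,040.00 × 0.0680161… = kr 4,355.7492…
Penalties + interest = kr 30,258.9000 + kr 4,355.7492… = kr 34,614.65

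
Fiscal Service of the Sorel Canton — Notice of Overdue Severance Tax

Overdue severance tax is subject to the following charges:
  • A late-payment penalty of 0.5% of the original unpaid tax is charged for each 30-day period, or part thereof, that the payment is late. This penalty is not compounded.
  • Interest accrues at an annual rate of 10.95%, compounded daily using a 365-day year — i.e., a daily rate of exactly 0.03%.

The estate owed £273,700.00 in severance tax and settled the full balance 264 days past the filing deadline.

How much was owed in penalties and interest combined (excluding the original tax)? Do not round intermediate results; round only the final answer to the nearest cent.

£34,871.55

Penalty periods: ⌈264/30⌉ = 9; penalty = 9 × 0.5% × £273,700.00 = £12,316.50
Interest: £273,700.00 × ((1 + 0.0003)^264 − 1) = £273,700.00 × 0.08240793… = £22,555.0499…
Penalties + interest = £12,316.5000 + £22,555.0499… = £34,871.55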